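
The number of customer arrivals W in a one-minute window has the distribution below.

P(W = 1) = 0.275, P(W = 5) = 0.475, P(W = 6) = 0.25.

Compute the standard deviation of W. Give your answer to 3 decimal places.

E[W] = (1)(0.275) + (5)(0.475) + (6)(0.25) = 4.15
E[W²] = (1)²(0.275) + (5)²(0.475) + (6)²(0.25) = 21.15
Var(W) = E[W²] − (E[W])² = 21.15 − (4.15)² = 3.9275
SD(W) = √3.9275 ≈ 1.982

1.982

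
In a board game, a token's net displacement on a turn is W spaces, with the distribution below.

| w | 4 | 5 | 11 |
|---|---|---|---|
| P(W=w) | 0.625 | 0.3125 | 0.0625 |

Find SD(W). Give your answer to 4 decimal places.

E[W] = (4)(0.625) + (5)(0.3125) + (11)(0.0625) = 4.75
E[W²] = (4)²(0.625) + (5)²(0.3125) + (11)²(0.0625) = 25.375
V(W) = E[W²] − (E[W])² = 25.375 − (4.75)² = 2.8125
SD(W) = √2.8125 ≈ 1.6771

1.6771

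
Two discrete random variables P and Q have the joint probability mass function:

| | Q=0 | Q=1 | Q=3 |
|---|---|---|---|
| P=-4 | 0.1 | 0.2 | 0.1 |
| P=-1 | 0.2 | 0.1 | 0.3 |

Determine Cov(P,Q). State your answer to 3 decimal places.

0.300

E[P] = -2.2,  E[Q] = 1.5
E[PQ] = -3
Cov(P,Q) = E[PQ] − E[P]E[Q] = -3 − (-2.2)(1.5) = 0.3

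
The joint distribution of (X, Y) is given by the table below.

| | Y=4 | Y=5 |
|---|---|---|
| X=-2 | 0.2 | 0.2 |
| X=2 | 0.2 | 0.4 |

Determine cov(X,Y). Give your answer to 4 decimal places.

0.1600

E[X] = 0.4,  E[Y] = 4.6
E[XY] = 2
cov(X,Y) = E[XY] − E[X]E[Y] = 2 − (0.4)(4.6) = 0.16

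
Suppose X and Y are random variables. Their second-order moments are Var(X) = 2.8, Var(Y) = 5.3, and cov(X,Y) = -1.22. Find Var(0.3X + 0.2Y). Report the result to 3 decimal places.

Var(0.3X + 0.2Y) = (0.3)²·Var(X) + (0.2)²·Var(Y) + 2·(0.3)·(0.2)·cov(X,Y)
= 0.09·2.8 + 0.04·5.3 + 0.12·-1.22 = 0.3176

0.318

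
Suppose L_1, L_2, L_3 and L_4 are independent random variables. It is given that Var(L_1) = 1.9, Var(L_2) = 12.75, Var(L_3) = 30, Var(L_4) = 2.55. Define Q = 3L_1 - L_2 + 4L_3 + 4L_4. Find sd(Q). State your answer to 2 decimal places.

23.47

By independence, Var(Q) = (3)²Var(L_1) + (-1)²Var(L_2) + (4)²Var(L_3) + (4)²Var(L_4)
= (3)²·1.9 + (-1)²·12.75 + (4)²·30 + (4)²·2.55 = 550.65
sd(Q) = √550.65 ≈ 23.47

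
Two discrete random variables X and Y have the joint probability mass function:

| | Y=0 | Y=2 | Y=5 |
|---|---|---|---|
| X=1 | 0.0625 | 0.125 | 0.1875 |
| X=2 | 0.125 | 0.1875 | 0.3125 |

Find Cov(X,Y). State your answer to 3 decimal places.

E[X] = 1.625,  E[Y] = 3.125
E[XY] = 5.0625
Cov(X,Y) = E[XY] − E[X]E[Y] = 5.0625 − (1.625)(3.125) = -0.015625

-0.016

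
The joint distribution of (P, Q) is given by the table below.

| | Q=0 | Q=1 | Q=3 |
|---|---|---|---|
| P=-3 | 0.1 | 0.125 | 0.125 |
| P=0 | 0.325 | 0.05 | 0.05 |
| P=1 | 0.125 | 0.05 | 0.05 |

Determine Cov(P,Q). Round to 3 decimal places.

E[P] = -0.825,  E[Q] = 0.9
E[PQ] = -1.3
Cov(P,Q) = E[PQ] − E[P]E[Q] = -1.3 − (-0.825)(0.9) = -0.5575

-0.558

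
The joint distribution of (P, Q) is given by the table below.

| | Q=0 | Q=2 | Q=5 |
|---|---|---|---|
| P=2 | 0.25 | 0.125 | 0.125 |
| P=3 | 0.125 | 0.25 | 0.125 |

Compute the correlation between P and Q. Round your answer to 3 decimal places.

E[P] = 2.5,  E[Q] = 2
E[PQ] = 5.125
Cov(P,Q) = E[PQ] − E[P]E[Q] = 5.125 − (2.5)(2) = 0.125
V(P) = 0.25,  V(Q) = 3.75
ρ = 0.125 / √(0.25·3.75) ≈ 0.129

0.129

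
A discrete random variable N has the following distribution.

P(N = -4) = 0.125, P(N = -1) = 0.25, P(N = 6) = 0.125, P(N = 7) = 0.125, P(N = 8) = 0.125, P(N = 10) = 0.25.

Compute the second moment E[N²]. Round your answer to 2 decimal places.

45.88

E[N²] = (-4)²(0.125) + (-1)²(0.25) + (6)²(0.125) + (7)²(0.125) + (8)²(0.125) + (10)²(0.25) = 45.875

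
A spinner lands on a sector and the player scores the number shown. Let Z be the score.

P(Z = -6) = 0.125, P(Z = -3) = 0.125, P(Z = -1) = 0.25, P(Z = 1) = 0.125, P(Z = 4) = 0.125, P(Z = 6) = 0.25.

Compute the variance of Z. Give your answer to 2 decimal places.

E[Z] = (-6)(0.125) + (-3)(0.125) + (-1)(0.25) + (1)(0.125) + (4)(0.125) + (6)(0.25) = 0.75
E[Z²] = (-6)²(0.125) + (-3)²(0.125) + (-1)²(0.25) + (1)²(0.125) + (4)²(0.125) + (6)²(0.25) = 17
V(Z) = E[Z²] − (E[Z])² = 17 − (0.75)² = 16.4375

16.44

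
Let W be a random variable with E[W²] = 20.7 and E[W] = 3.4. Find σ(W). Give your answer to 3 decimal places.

3.023

Var(W) = 20.7 − (3.4)² = 9.14
σ(W) = √9.14 ≈ 3.023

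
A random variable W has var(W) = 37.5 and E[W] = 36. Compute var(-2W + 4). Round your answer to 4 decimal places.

150.0000

var(-2W + 4) = (-2)²·var(W) = 4·37.5 = 150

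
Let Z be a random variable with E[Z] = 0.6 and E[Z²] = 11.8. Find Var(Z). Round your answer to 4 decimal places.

Var(Z) = 11.8 − (0.6)² = 11.44

11.4400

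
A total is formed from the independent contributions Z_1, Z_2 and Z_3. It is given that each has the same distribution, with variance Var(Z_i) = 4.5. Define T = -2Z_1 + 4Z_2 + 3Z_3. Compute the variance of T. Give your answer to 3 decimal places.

130.500

By independence, Var(T) = (-2)²Var(Z_1) + (4)²Var(Z_2) + (3)²Var(Z_3)
= (-2)²·4.5 + (4)²·4.5 + (3)²·4.5 = 130.5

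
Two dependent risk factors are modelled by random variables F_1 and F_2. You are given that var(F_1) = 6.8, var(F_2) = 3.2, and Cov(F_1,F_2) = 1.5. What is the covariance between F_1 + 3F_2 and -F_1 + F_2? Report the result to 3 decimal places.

Cov(F_1 + 3F_2, -F_1 + F_2) = (1)(-1)var(F_1) + (3)(1)var(F_2) + [(1)(1) + (3)(-1)]Cov(F_1,F_2)
= -1·6.8 + 3·3.2 + -2·1.5 = -0.2

-0.200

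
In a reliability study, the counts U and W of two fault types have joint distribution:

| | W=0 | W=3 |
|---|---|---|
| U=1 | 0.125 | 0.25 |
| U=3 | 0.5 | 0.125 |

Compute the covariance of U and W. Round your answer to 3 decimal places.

-0.656

E[U] = 2.25,  E[W] = 1.125
E[UW] = 1.875
Cov(U,W) = E[UW] − E[U]E[W] = 1.875 − (2.25)(1.125) = -0.65625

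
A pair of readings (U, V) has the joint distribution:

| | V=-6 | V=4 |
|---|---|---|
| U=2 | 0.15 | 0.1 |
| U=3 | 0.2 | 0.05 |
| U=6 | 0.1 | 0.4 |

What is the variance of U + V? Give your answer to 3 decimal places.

E[U] = 4.25,  E[V] = -0.5,  E[UV] = 2
Var(U) = 21.25 − (4.25)² = 3.1875;  Var(V) = 25 − (-0.5)² = 24.75
Cov(U,V) = 2 − (4.25)(-0.5) = 4.125
Var(U + V) = (1)²·3.1875 + (1)²·24.75 + 2·(1)·(1)·4.125 = 36.1875

36.188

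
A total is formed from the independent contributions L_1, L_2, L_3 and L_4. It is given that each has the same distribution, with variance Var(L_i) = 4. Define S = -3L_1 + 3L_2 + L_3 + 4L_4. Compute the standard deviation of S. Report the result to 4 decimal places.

11.8322

By independence, Var(S) = (-3)²Var(L_1) + (3)²Var(L_2) + (1)²Var(L_3) + (4)²Var(L_4)
= (-3)²·4 + (3)²·4 + (1)²·4 + (4)²·4 = 140
SD(S) = √140 ≈ 11.8322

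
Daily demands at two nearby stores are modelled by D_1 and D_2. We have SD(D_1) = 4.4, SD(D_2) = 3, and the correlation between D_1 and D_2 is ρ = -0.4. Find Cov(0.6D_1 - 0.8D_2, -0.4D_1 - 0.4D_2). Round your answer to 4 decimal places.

-2.1888

var(D_1) = (4.4)² = 19.36;  var(D_2) = (3)² = 9
Cov(D_1,D_2) = ρ·SD(D_1)·SD(D_2) = -0.4·4.4·3 = -5.28
Cov(0.6D_1 - 0.8D_2, -0.4D_1 - 0.4D_2) = (0.6)(-0.4)var(D_1) + (-0.8)(-0.4)var(D_2) + [(0.6)(-0.4) + (-0.8)(-0.4)]Cov(D_1,D_2)
= -0.24·19.36 + 0.32·9 + 0.08·-5.28 = -2.1888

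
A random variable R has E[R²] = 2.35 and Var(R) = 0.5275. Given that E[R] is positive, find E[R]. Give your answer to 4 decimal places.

1.3500

(E[R])² = E[R²] − Var(R) = 2.35 − 0.5275 = 1.8225
E[R] = √1.8225 = 1.35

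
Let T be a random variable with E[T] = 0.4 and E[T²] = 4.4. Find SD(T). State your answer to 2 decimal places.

V(T) = 4.4 − (0.4)² = 4.24
SD(T) = √4.24 ≈ 2.06

2.06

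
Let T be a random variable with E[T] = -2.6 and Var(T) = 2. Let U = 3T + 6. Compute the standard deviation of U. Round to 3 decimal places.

4.243

Var(3T + 6) = (3)²·2 = 18
sd(U) = √18 ≈ 4.243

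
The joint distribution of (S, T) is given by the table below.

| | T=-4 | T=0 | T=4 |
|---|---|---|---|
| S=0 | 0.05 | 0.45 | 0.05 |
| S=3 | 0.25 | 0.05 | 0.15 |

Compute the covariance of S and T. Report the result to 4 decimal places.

E[S] = 1.35,  E[T] = -0.4
E[ST] = -1.2
Cov(S,T) = E[ST] − E[S]E[T] = -1.2 − (1.35)(-0.4) = -0.66

-0.6600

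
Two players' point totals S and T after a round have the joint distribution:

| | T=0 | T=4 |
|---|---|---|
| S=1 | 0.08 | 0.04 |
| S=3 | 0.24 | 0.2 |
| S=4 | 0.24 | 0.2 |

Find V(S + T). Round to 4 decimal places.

E[S] = 3.2,  E[T] = 1.76,  E[ST] = 5.76
V(S) = 11.12 − (3.2)² = 0.88;  V(T) = 7.04 − (1.76)² = 3.9424
cov(S,T) = 5.76 − (3.2)(1.76) = 0.128
V(S + T) = (1)²·0.88 + (1)²·3.9424 + 2·(1)·(1)·0.128 = 5.0784

5.0784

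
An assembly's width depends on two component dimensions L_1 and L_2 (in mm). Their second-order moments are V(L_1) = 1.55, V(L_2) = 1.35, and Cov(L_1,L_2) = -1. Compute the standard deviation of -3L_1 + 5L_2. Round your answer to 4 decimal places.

V(-3L_1 + 5L_2) = (-3)²·V(L_1) + (5)²·V(L_2) + 2·(-3)·(5)·Cov(L_1,L_2)
= 9·1.55 + 25·1.35 + -30·-1 = 77.7
sd(-3L_1 + 5L_2) = √77.7 ≈ 8.8148

8.8148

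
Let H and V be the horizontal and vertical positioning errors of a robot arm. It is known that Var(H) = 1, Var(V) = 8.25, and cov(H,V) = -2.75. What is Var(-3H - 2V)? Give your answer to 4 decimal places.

Var(-3H - 2V) = (-3)²·Var(H) + (-2)²·Var(V) + 2·(-3)·(-2)·cov(H,V)
= 9·1 + 4·8.25 + 12·-2.75 = 9

9.0000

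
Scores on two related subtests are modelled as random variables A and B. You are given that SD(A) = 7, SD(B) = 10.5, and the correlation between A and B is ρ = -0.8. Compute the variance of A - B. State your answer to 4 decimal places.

Var(A) = (7)² = 49;  Var(B) = (10.5)² = 110.25
cov(A,B) = ρ·SD(A)·SD(B) = -0.8·7·10.5 = -58.8
Var(A - B) = (1)²·Var(A) + (-1)²·Var(B) + 2·(1)·(-1)·cov(A,B)
= 1·49 + 1·110.25 + -2·-58.8 = 276.85

276.8500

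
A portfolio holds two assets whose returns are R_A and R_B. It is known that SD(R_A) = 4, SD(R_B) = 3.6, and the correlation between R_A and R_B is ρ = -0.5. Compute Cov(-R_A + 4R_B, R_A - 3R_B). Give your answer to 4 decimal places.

-221.9200

V(R_A) = (4)² = 16;  V(R_B) = (3.6)² = 12.96
Cov(R_A,R_B) = ρ·SD(R_A)·SD(R_B) = -0.5·4·3.6 = -7.2
Cov(-R_A + 4R_B, R_A - 3R_B) = (-1)(1)V(R_A) + (4)(-3)V(R_B) + [(-1)(-3) + (4)(1)]Cov(R_A,R_B)
= -1·16 + -12·12.96 + 7·-7.2 = -221.92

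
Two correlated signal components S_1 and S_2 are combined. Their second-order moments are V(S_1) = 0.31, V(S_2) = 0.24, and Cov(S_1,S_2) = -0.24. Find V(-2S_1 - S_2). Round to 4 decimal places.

V(-2S_1 - S_2) = (-2)²·V(S_1) + (-1)²·V(S_2) + 2·(-2)·(-1)·Cov(S_1,S_2)
= 4·0.31 + 1·0.24 + 4·-0.24 = 0.52

0.5200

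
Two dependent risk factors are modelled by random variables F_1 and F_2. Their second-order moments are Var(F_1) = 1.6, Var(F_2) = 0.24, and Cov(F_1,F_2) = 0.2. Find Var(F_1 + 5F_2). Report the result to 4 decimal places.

Var(F_1 + 5F_2) = (1)²·Var(F_1) + (5)²·Var(F_2) + 2·(1)·(5)·Cov(F_1,F_2)
= 1·1.6 + 25·0.24 + 10·0.2 = 9.6

9.6000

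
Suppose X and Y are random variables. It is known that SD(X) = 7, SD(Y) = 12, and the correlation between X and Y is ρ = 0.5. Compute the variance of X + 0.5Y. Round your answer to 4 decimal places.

127.0000

V(X) = (7)² = 49;  V(Y) = (12)² = 144
Cov(X,Y) = ρ·SD(X)·SD(Y) = 0.5·7·12 = 42
V(X + 0.5Y) = (1)²·V(X) + (0.5)²·V(Y) + 2·(1)·(0.5)·Cov(X,Y)
= 1·49 + 0.25·144 + 1·42 = 127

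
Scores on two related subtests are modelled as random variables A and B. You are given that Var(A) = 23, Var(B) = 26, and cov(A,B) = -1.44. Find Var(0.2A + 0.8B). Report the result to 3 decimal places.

Var(0.2A + 0.8B) = (0.2)²·Var(A) + (0.8)²·Var(B) + 2·(0.2)·(0.8)·cov(A,B)
= 0.04·23 + 0.64·26 + 0.32·-1.44 = 17.0992

17.099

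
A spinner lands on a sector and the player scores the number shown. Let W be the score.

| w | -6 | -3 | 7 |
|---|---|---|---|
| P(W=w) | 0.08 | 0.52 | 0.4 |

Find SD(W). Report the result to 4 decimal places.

5.1558

E[W] = (-6)(0.08) + (-3)(0.52) + (7)(0.4) = 0.76
E[W²] = (-6)²(0.08) + (-3)²(0.52) + (7)²(0.4) = 27.16
var(W) = E[W²] − (E[W])² = 27.16 − (0.76)² = 26.5824
SD(W) = √26.5824 ≈ 5.1558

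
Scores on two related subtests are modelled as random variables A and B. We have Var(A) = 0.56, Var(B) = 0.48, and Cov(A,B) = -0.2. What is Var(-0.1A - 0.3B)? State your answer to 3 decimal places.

Var(-0.1A - 0.3B) = (-0.1)²·Var(A) + (-0.3)²·Var(B) + 2·(-0.1)·(-0.3)·Cov(A,B)
= 0.01·0.56 + 0.09·0.48 + 0.06·-0.2 = 0.0368

0.037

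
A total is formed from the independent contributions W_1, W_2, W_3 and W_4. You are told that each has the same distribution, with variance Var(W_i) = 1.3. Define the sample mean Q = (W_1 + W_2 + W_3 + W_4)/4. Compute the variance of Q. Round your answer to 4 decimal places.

By independence, Var(Q) = (0.25)²Var(W_1) + (0.25)²Var(W_2) + (0.25)²Var(W_3) + (0.25)²Var(W_4)
= (0.25)²·1.3 + (0.25)²·1.3 + (0.25)²·1.3 + (0.25)²·1.3 = 0.325

0.3250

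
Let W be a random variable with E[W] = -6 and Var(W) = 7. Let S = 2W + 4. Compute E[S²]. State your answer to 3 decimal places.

E[2W + 4] = 2·-6 + 4 = -8
Var(2W + 4) = (2)²·7 = 28
E[S²] = Var(S) + (E[S])² = 28 + (-8)² = 92

92.000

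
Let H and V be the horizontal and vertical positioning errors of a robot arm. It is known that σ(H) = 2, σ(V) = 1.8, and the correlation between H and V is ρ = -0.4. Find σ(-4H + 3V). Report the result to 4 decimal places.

Var(H) = (2)² = 4;  Var(V) = (1.8)² = 3.24
Cov(H,V) = ρ·σ(H)·σ(V) = -0.4·2·1.8 = -1.44
Var(-4H + 3V) = (-4)²·Var(H) + (3)²·Var(V) + 2·(-4)·(3)·Cov(H,V)
= 16·4 + 9·3.24 + -24·-1.44 = 127.72
σ(-4H + 3V) = √127.72 ≈ 11.3013

11.3013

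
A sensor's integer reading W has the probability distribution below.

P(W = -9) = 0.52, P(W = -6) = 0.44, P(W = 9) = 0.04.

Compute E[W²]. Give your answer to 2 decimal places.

E[W²] = (-9)²(0.52) + (-6)²(0.44) + (9)²(0.04) = 61.2

61.20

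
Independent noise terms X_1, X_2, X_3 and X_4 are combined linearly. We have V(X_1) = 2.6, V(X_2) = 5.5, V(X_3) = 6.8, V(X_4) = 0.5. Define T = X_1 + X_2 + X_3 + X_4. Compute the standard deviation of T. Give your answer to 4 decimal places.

3.9243

By independence, V(T) = (1)²V(X_1) + (1)²V(X_2) + (1)²V(X_3) + (1)²V(X_4)
= (1)²·2.6 + (1)²·5.5 + (1)²·6.8 + (1)²·0.5 = 15.4
SD(T) = √15.4 ≈ 3.9243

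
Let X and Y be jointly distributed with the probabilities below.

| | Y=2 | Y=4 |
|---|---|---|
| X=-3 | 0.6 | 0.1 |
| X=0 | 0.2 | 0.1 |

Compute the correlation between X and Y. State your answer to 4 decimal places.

E[X] = -2.1,  E[Y] = 2.4
E[XY] = -4.8
cov(X,Y) = E[XY] − E[X]E[Y] = -4.8 − (-2.1)(2.4) = 0.24
Var(X) = 1.89,  Var(Y) = 0.64
ρ = 0.24 / √(1.89·0.64) ≈ 0.2182

0.2182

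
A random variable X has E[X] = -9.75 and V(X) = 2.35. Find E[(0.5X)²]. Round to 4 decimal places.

E[0.5X] = 0.5·-9.75 = -4.875
V(0.5X) = (0.5)²·2.35 = 0.5875
E[(0.5X)²] = V((0.5X)) + (E[(0.5X)])² = 0.5875 + (-4.875)² = 24.353125

24.3531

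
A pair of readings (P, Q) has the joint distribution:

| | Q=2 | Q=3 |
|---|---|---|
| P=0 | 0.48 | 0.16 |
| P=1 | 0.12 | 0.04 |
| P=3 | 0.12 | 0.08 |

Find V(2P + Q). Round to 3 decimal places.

6.000

E[P] = 0.76,  E[Q] = 2.28,  E[PQ] = 1.8
V(P) = 1.96 − (0.76)² = 1.3824;  V(Q) = 5.4 − (2.28)² = 0.2016
Cov(P,Q) = 1.8 − (0.76)(2.28) = 0.0672
V(2P + Q) = (2)²·1.3824 + (1)²·0.2016 + 2·(2)·(1)·0.0672 = 6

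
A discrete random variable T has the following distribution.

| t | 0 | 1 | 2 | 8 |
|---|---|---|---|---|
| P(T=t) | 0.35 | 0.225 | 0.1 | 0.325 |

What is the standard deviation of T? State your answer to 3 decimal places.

E[T] = (0)(0.35) + (1)(0.225) + (2)(0.1) + (8)(0.325) = 3.025
E[T²] = (0)²(0.35) + (1)²(0.225) + (2)²(0.1) + (8)²(0.325) = 21.425
Var(T) = E[T²] − (E[T])² = 21.425 − (3.025)² = 12.274375
SD(T) = √12.274375 ≈ 3.503

3.503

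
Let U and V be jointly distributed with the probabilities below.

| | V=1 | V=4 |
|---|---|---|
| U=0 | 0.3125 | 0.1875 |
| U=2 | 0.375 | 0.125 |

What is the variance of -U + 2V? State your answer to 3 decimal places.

E[U] = 1,  E[V] = 1.9375,  E[UV] = 1.75
Var(U) = 2 − (1)² = 1;  Var(V) = 5.6875 − (1.9375)² = 1.93359375
cov(U,V) = 1.75 − (1)(1.9375) = -0.1875
Var(-U + 2V) = (-1)²·1 + (2)²·1.93359375 + 2·(-1)·(2)·-0.1875 = 9.484375

9.484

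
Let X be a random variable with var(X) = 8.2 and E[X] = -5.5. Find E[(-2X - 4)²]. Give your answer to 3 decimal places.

81.800

E[-2X - 4] = -2·-5.5 − 4 = 7
var(-2X - 4) = (-2)²·8.2 = 32.8
E[(-2X - 4)²] = var((-2X - 4)) + (E[(-2X - 4)])² = 32.8 + (7)² = 81.8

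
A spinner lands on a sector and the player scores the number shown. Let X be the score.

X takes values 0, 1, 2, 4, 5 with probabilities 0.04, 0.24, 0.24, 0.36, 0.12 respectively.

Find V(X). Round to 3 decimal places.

E[X] = (0)(0.04) + (1)(0.24) + (2)(0.24) + (4)(0.36) + (5)(0.12) = 2.76
E[X²] = (0)²(0.04) + (1)²(0.24) + (2)²(0.24) + (4)²(0.36) + (5)²(0.12) = 9.96
V(X) = E[X²] − (E[X])² = 9.96 − (2.76)² = 2.3424

2.342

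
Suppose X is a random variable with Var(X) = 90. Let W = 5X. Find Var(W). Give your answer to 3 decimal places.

2250.000

Var(5X) = (5)²·Var(X) = 25·90 = 2250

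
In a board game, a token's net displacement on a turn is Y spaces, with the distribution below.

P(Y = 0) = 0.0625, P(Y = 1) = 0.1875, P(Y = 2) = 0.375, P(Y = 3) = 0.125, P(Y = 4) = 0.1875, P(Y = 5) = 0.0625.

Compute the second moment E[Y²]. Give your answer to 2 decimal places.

E[Y²] = (0)²(0.0625) + (1)²(0.1875) + (2)²(0.375) + (3)²(0.125) + (4)²(0.1875) + (5)²(0.0625) = 7.375

7.38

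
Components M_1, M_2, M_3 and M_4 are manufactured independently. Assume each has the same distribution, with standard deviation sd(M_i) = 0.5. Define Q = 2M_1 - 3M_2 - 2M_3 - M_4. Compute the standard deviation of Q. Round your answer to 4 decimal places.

Var(M_i) = (0.5)² = 0.25
By independence, Var(Q) = (2)²Var(M_1) + (-3)²Var(M_2) + (-2)²Var(M_3) + (-1)²Var(M_4)
= (2)²·0.25 + (-3)²·0.25 + (-2)²·0.25 + (-1)²·0.25 = 4.5
sd(Q) = √4.5 ≈ 2.1213

2.1213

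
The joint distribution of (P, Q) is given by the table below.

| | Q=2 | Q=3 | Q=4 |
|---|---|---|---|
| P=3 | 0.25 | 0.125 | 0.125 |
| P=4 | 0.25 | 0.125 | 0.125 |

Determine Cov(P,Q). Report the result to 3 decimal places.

E[P] = 3.5,  E[Q] = 2.75
E[PQ] = 9.625
Cov(P,Q) = E[PQ] − E[P]E[Q] = 9.625 − (3.5)(2.75) = 0

0.000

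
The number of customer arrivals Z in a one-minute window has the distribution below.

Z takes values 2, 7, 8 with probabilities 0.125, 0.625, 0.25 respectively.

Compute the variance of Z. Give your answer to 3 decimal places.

3.234

E[Z] = (2)(0.125) + (7)(0.625) + (8)(0.25) = 6.625
E[Z²] = (2)²(0.125) + (7)²(0.625) + (8)²(0.25) = 47.125
V(Z) = E[Z²] − (E[Z])² = 47.125 − (6.625)² = 3.234375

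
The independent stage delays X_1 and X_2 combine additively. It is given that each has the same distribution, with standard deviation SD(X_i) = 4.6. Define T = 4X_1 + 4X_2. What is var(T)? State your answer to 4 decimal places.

677.1200

var(X_i) = (4.6)² = 21.16
By independence, var(T) = (4)²var(X_1) + (4)²var(X_2)
= (4)²·21.16 + (4)²·21.16 = 677.12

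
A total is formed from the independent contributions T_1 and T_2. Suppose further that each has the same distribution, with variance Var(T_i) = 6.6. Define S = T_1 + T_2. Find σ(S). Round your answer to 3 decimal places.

3.633

By independence, Var(S) = (1)²Var(T_1) + (1)²Var(T_2)
= (1)²·6.6 + (1)²·6.6 = 13.2
σ(S) = √13.2 ≈ 3.633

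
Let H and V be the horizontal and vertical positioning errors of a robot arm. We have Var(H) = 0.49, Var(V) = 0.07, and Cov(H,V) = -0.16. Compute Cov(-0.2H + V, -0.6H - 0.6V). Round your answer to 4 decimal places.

Cov(-0.2H + V, -0.6H - 0.6V) = (-0.2)(-0.6)Var(H) + (1)(-0.6)Var(V) + [(-0.2)(-0.6) + (1)(-0.6)]Cov(H,V)
= 0.12·0.49 + -0.6·0.07 + -0.48·-0.16 = 0.0936

0.0936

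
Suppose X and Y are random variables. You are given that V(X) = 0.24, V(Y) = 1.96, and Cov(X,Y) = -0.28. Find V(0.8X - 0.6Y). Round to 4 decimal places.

1.1280

V(0.8X - 0.6Y) = (0.8)²·V(X) + (-0.6)²·V(Y) + 2·(0.8)·(-0.6)·Cov(X,Y)
= 0.64·0.24 + 0.36·1.96 + -0.96·-0.28 = 1.128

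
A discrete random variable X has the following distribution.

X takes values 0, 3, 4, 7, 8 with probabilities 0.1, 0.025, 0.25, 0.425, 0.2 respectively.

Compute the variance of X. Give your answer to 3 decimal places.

E[X] = (0)(0.1) + (3)(0.025) + (4)(0.25) + (7)(0.425) + (8)(0.2) = 5.65
E[X²] = (0)²(0.1) + (3)²(0.025) + (4)²(0.25) + (7)²(0.425) + (8)²(0.2) = 37.85
var(X) = E[X²] − (E[X])² = 37.85 − (5.65)² = 5.9275

5.928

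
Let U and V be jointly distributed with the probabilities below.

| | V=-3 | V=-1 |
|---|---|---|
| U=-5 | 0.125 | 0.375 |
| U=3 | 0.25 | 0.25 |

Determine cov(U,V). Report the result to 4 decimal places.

-1.0000

E[U] = -1,  E[V] = -1.75
E[UV] = 0.75
cov(U,V) = E[UV] − E[U]E[V] = 0.75 − (-1)(-1.75) = -1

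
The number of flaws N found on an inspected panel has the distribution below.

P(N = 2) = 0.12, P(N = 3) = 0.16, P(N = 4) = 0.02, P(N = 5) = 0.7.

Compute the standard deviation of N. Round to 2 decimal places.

1.12

E[N] = (2)(0.12) + (3)(0.16) + (4)(0.02) + (5)(0.7) = 4.3
E[N²] = (2)²(0.12) + (3)²(0.16) + (4)²(0.02) + (5)²(0.7) = 19.74
V(N) = E[N²] − (E[N])² = 19.74 − (4.3)² = 1.25
SD(N) = √1.25 ≈ 1.12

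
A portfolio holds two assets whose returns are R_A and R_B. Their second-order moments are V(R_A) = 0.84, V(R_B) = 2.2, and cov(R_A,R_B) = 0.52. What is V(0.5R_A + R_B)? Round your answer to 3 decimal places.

2.930

V(0.5R_A + R_B) = (0.5)²·V(R_A) + (1)²·V(R_B) + 2·(0.5)·(1)·cov(R_A,R_B)
= 0.25·0.84 + 1·2.2 + 1·0.52 = 2.93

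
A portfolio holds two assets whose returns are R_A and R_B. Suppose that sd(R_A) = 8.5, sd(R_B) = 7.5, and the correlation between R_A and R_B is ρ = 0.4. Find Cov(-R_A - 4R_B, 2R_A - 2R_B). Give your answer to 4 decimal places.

152.5000

Var(R_A) = (8.5)² = 72.25;  Var(R_B) = (7.5)² = 56.25
Cov(R_A,R_B) = ρ·sd(R_A)·sd(R_B) = 0.4·8.5·7.5 = 25.5
Cov(-R_A - 4R_B, 2R_A - 2R_B) = (-1)(2)Var(R_A) + (-4)(-2)Var(R_B) + [(-1)(-2) + (-4)(2)]Cov(R_A,R_B)
= -2·72.25 + 8·56.25 + -6·25.5 = 152.5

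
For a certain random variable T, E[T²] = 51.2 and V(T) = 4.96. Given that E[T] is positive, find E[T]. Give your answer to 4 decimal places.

(E[T])² = E[T²] − V(T) = 51.2 − 4.96 = 46.24
E[T] = √46.24 = 6.8

6.8000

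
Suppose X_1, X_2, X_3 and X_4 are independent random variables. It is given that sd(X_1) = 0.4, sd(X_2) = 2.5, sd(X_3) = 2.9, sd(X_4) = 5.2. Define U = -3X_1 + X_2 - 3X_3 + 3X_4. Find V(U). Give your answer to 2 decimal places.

V(X_1) = 0.16, V(X_2) = 6.25, V(X_3) = 8.41, V(X_4) = 27.04
By independence, V(U) = (-3)²V(X_1) + (1)²V(X_2) + (-3)²V(X_3) + (3)²V(X_4)
= (-3)²·0.16 + (1)²·6.25 + (-3)²·8.41 + (3)²·27.04 = 326.74

326.74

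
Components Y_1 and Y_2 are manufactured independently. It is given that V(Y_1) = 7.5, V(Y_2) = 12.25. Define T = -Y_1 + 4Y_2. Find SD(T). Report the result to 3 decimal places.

14.265

By independence, V(T) = (-1)²V(Y_1) + (4)²V(Y_2)
= (-1)²·7.5 + (4)²·12.25 = 203.5
SD(T) = √203.5 ≈ 14.265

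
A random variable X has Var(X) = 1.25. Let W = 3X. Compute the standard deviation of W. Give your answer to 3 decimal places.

3.354

Var(3X) = (3)²·1.25 = 11.25
SD(W) = √11.25 ≈ 3.354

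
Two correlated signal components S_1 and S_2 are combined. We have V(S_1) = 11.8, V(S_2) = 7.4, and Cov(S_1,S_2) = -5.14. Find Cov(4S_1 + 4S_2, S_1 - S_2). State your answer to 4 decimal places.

17.6000

Cov(4S_1 + 4S_2, S_1 - S_2) = (4)(1)V(S_1) + (4)(-1)V(S_2) + [(4)(-1) + (4)(1)]Cov(S_1,S_2)
= 4·11.8 + -4·7.4 + 0·-5.14 = 17.6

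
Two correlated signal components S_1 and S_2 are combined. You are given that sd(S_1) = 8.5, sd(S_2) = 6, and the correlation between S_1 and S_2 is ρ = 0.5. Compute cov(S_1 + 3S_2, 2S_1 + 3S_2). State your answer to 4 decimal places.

698.0000

Var(S_1) = (8.5)² = 72.25;  Var(S_2) = (6)² = 36
cov(S_1,S_2) = ρ·sd(S_1)·sd(S_2) = 0.5·8.5·6 = 25.5
cov(S_1 + 3S_2, 2S_1 + 3S_2) = (1)(2)Var(S_1) + (3)(3)Var(S_2) + [(1)(3) + (3)(2)]cov(S_1,S_2)
= 2·72.25 + 9·36 + 9·25.5 = 698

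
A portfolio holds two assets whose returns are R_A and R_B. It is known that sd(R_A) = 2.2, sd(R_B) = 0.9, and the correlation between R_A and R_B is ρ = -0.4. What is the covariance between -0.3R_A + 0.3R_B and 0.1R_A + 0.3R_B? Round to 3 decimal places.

-0.025

var(R_A) = (2.2)² = 4.84;  var(R_B) = (0.9)² = 0.81
Cov(R_A,R_B) = ρ·sd(R_A)·sd(R_B) = -0.4·2.2·0.9 = -0.792
Cov(-0.3R_A + 0.3R_B, 0.1R_A + 0.3R_B) = (-0.3)(0.1)var(R_A) + (0.3)(0.3)var(R_B) + [(-0.3)(0.3) + (0.3)(0.1)]Cov(R_A,R_B)
= -0.03·4.84 + 0.09·0.81 + -0.06·-0.792 = -0.02478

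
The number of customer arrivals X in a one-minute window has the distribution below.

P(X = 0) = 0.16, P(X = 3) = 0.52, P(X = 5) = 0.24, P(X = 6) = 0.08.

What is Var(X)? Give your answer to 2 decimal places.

3.06

E[X] = (0)(0.16) + (3)(0.52) + (5)(0.24) + (6)(0.08) = 3.24
E[X²] = (0)²(0.16) + (3)²(0.52) + (5)²(0.24) + (6)²(0.08) = 13.56
Var(X) = E[X²] − (E[X])² = 13.56 − (3.24)² = 3.0624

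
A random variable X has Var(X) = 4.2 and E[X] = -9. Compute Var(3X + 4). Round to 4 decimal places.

37.8000

Var(3X + 4) = (3)²·Var(X) = 9·4.2 = 37.8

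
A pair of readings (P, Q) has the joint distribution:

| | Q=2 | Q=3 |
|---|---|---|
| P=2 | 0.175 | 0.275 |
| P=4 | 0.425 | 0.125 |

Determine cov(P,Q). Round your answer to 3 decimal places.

E[P] = 3.1,  E[Q] = 2.4
E[PQ] = 7.25
cov(P,Q) = E[PQ] − E[P]E[Q] = 7.25 − (3.1)(2.4) = -0.19

-0.190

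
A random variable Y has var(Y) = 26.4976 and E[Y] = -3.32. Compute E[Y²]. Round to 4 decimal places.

E[Y²] = var(Y) + (E[Y])² = 26.4976 + (-3.32)² = 37.52

37.5200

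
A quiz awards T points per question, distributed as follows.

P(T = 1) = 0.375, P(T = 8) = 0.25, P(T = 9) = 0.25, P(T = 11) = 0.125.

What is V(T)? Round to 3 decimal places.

E[T] = (1)(0.375) + (8)(0.25) + (9)(0.25) + (11)(0.125) = 6
E[T²] = (1)²(0.375) + (8)²(0.25) + (9)²(0.25) + (11)²(0.125) = 51.75
V(T) = E[T²] − (E[T])² = 51.75 − (6)² = 15.75

15.750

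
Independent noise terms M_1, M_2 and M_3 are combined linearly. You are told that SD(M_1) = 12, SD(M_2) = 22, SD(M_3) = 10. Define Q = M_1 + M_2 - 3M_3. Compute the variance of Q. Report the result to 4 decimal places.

V(M_1) = 144, V(M_2) = 484, V(M_3) = 100
By independence, V(Q) = (1)²V(M_1) + (1)²V(M_2) + (-3)²V(M_3)
= (1)²·144 + (1)²·484 + (-3)²·100 = 1528

1528.0000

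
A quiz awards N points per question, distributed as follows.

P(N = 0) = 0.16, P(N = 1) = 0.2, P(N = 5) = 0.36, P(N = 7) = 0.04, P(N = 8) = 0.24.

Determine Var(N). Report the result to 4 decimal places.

8.8800

E[N] = (0)(0.16) + (1)(0.2) + (5)(0.36) + (7)(0.04) + (8)(0.24) = 4.2
E[N²] = (0)²(0.16) + (1)²(0.2) + (5)²(0.36) + (7)²(0.04) + (8)²(0.24) = 26.52
Var(N) = E[N²] − (E[N])² = 26.52 − (4.2)² = 8.88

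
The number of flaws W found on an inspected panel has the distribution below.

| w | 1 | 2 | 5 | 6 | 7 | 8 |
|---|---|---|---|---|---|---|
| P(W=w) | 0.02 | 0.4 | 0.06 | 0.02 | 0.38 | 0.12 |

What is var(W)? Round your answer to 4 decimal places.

6.5204

E[W] = (1)(0.02) + (2)(0.4) + (5)(0.06) + (6)(0.02) + (7)(0.38) + (8)(0.12) = 4.86
E[W²] = (1)²(0.02) + (2)²(0.4) + (5)²(0.06) + (6)²(0.02) + (7)²(0.38) + (8)²(0.12) = 30.14
var(W) = E[W²] − (E[W])² = 30.14 − (4.86)² = 6.5204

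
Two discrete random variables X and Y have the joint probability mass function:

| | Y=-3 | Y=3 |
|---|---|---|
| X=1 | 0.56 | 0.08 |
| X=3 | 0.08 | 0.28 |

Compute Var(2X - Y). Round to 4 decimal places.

4.7616

E[X] = 1.72,  E[Y] = -0.84,  E[XY] = 0.36
Var(X) = 3.88 − (1.72)² = 0.9216;  Var(Y) = 9 − (-0.84)² = 8.2944
cov(X,Y) = 0.36 − (1.72)(-0.84) = 1.8048
Var(2X - Y) = (2)²·0.9216 + (-1)²·8.2944 + 2·(2)·(-1)·1.8048 = 4.7616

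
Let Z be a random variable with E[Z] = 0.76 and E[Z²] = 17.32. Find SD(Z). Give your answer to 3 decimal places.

4.092

var(Z) = 17.32 − (0.76)² = 16.7424
SD(Z) = √16.7424 ≈ 4.092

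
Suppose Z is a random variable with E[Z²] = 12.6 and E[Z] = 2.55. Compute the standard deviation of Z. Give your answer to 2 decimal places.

2.47

V(Z) = 12.6 − (2.55)² = 6.0975
SD(Z) = √6.0975 ≈ 2.47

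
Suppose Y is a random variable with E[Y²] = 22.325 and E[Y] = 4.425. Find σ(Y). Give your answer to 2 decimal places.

1.66

Var(Y) = 22.325 − (4.425)² = 2.744375
σ(Y) = √2.744375 ≈ 1.66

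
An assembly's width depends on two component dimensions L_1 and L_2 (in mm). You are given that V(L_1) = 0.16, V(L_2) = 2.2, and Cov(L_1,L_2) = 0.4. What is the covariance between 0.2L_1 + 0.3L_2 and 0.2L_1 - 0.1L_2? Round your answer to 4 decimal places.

Cov(0.2L_1 + 0.3L_2, 0.2L_1 - 0.1L_2) = (0.2)(0.2)V(L_1) + (0.3)(-0.1)V(L_2) + [(0.2)(-0.1) + (0.3)(0.2)]Cov(L_1,L_2)
= 0.04·0.16 + -0.03·2.2 + 0.04·0.4 = -0.0436

-0.0436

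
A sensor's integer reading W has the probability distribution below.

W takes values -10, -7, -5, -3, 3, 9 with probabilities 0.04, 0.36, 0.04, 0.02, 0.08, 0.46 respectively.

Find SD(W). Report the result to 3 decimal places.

7.705

E[W] = (-10)(0.04) + (-7)(0.36) + (-5)(0.04) + (-3)(0.02) + (3)(0.08) + (9)(0.46) = 1.2
E[W²] = (-10)²(0.04) + (-7)²(0.36) + (-5)²(0.04) + (-3)²(0.02) + (3)²(0.08) + (9)²(0.46) = 60.8
Var(W) = E[W²] − (E[W])² = 60.8 − (1.2)² = 59.36
SD(W) = √59.36 ≈ 7.705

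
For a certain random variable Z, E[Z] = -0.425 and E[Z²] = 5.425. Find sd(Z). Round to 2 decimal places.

2.29

Var(Z) = 5.425 − (-0.425)² = 5.244375
sd(Z) = √5.244375 ≈ 2.29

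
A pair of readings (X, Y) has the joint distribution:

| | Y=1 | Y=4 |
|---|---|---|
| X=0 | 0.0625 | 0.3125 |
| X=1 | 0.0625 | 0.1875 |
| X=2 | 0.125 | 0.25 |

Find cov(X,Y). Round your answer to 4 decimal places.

-0.1875

E[X] = 1,  E[Y] = 3.25
E[XY] = 3.0625
cov(X,Y) = E[XY] − E[X]E[Y] = 3.0625 − (1)(3.25) = -0.1875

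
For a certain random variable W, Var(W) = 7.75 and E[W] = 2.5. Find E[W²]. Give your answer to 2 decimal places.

14.00

E[W²] = Var(W) + (E[W])² = 7.75 + (2.5)² = 14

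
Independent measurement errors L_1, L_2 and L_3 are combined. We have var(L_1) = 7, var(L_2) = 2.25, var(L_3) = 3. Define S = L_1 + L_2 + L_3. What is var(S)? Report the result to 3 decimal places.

12.250

By independence, var(S) = (1)²var(L_1) + (1)²var(L_2) + (1)²var(L_3)
= (1)²·7 + (1)²·2.25 + (1)²·3 = 12.25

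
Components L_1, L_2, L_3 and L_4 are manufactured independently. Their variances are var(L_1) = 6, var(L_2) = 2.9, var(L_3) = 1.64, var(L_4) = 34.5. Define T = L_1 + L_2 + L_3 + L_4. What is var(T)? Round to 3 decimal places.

By independence, var(T) = (1)²var(L_1) + (1)²var(L_2) + (1)²var(L_3) + (1)²var(L_4)
= (1)²·6 + (1)²·2.9 + (1)²·1.64 + (1)²·34.5 = 45.04

45.040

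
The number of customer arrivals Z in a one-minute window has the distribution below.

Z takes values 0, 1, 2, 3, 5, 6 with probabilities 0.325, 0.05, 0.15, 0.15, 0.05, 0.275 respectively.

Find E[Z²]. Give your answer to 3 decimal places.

E[Z²] = (0)²(0.325) + (1)²(0.05) + (2)²(0.15) + (3)²(0.15) + (5)²(0.05) + (6)²(0.275) = 13.15

13.150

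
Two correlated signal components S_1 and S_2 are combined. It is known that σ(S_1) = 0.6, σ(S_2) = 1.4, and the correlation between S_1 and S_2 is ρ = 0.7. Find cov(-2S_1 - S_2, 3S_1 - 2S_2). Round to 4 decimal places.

var(S_1) = (0.6)² = 0.36;  var(S_2) = (1.4)² = 1.96
cov(S_1,S_2) = ρ·σ(S_1)·σ(S_2) = 0.7·0.6·1.4 = 0.588
cov(-2S_1 - S_2, 3S_1 - 2S_2) = (-2)(3)var(S_1) + (-1)(-2)var(S_2) + [(-2)(-2) + (-1)(3)]cov(S_1,S_2)
= -6·0.36 + 2·1.96 + 1·0.588 = 2.348

2.3480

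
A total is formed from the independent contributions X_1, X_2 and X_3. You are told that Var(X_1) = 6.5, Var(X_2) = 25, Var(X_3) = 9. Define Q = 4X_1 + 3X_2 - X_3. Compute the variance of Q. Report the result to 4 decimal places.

338.0000

By independence, Var(Q) = (4)²Var(X_1) + (3)²Var(X_2) + (-1)²Var(X_3)
= (4)²·6.5 + (3)²·25 + (-1)²·9 = 338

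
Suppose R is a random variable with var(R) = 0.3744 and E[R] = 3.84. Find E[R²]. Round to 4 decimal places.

E[R²] = var(R) + (E[R])² = 0.3744 + (3.84)² = 15.12

15.1200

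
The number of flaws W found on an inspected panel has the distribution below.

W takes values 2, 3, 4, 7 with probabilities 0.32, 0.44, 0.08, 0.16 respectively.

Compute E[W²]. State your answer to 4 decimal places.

14.3600

E[W²] = (2)²(0.32) + (3)²(0.44) + (4)²(0.08) + (7)²(0.16) = 14.36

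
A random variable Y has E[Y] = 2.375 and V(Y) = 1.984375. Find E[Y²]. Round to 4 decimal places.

E[Y²] = V(Y) + (E[Y])² = 1.984375 + (2.375)² = 7.625

7.6250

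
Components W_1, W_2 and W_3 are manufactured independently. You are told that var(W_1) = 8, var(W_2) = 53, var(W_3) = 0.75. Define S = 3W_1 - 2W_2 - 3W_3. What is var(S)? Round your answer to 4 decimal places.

290.7500

By independence, var(S) = (3)²var(W_1) + (-2)²var(W_2) + (-3)²var(W_3)
= (3)²·8 + (-2)²·53 + (-3)²·0.75 = 290.75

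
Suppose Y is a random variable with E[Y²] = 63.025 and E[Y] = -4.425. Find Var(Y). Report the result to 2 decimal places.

Var(Y) = 63.025 − (-4.425)² = 43.444375

43.44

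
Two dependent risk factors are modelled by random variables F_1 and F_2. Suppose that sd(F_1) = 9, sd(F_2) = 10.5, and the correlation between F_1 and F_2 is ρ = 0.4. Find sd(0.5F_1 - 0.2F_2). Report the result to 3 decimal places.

V(F_1) = (9)² = 81;  V(F_2) = (10.5)² = 110.25
cov(F_1,F_2) = ρ·sd(F_1)·sd(F_2) = 0.4·9·10.5 = 37.8
V(0.5F_1 - 0.2F_2) = (0.5)²·V(F_1) + (-0.2)²·V(F_2) + 2·(0.5)·(-0.2)·cov(F_1,F_2)
= 0.25·81 + 0.04·110.25 + -0.2·37.8 = 17.1
sd(0.5F_1 - 0.2F_2) = √17.1 ≈ 4.135

4.135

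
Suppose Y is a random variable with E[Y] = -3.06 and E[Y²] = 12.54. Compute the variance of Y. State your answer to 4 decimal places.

var(Y) = 12.54 − (-3.06)² = 3.1764

3.1764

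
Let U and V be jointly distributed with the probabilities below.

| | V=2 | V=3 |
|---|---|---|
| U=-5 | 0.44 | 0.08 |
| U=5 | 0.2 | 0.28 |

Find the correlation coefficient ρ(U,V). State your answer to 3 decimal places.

E[U] = -0.2,  E[V] = 2.36
E[UV] = 0.6
Cov(U,V) = E[UV] − E[U]E[V] = 0.6 − (-0.2)(2.36) = 1.072
Var(U) = 24.96,  Var(V) = 0.2304
ρ = 1.072 / √(24.96·0.2304) ≈ 0.447

0.447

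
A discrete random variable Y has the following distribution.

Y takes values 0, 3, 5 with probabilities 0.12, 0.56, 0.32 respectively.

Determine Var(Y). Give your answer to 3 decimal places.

E[Y] = (0)(0.12) + (3)(0.56) + (5)(0.32) = 3.28
E[Y²] = (0)²(0.12) + (3)²(0.56) + (5)²(0.32) = 13.04
Var(Y) = E[Y²] − (E[Y])² = 13.04 − (3.28)² = 2.2816

2.282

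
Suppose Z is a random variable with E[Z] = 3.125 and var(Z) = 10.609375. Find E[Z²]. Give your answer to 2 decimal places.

20.38

E[Z²] = var(Z) + (E[Z])² = 10.609375 + (3.125)² = 20.375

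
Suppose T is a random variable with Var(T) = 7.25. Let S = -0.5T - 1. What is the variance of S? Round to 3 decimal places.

Var(-0.5T - 1) = (-0.5)²·Var(T) = 0.25·7.25 = 1.8125

1.813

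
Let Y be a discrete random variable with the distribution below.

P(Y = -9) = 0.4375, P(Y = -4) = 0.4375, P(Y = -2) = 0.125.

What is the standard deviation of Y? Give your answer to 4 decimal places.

E[Y] = (-9)(0.4375) + (-4)(0.4375) + (-2)(0.125) = -5.9375
E[Y²] = (-9)²(0.4375) + (-4)²(0.4375) + (-2)²(0.125) = 42.9375
var(Y) = E[Y²] − (E[Y])² = 42.9375 − (-5.9375)² = 7.68359375
σ(Y) = √7.68359375 ≈ 2.7719

2.7719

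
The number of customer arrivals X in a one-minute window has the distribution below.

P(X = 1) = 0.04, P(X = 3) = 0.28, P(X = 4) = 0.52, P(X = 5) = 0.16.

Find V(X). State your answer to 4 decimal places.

0.7424

E[X] = (1)(0.04) + (3)(0.28) + (4)(0.52) + (5)(0.16) = 3.76
E[X²] = (1)²(0.04) + (3)²(0.28) + (4)²(0.52) + (5)²(0.16) = 14.88
V(X) = E[X²] − (E[X])² = 14.88 − (3.76)² = 0.7424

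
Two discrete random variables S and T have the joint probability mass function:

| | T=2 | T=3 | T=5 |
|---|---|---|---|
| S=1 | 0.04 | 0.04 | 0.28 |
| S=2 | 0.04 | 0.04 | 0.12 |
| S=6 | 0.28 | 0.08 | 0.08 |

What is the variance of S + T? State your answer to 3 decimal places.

E[S] = 3.4,  E[T] = 3.6,  E[ST] = 10.4
var(S) = 17 − (3.4)² = 5.44;  var(T) = 14.88 − (3.6)² = 1.92
cov(S,T) = 10.4 − (3.4)(3.6) = -1.84
var(S + T) = (1)²·5.44 + (1)²·1.92 + 2·(1)·(1)·-1.84 = 3.68

3.680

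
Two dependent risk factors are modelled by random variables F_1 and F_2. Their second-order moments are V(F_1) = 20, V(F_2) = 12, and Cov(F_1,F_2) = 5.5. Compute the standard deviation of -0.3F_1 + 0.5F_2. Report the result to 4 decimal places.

1.7748

V(-0.3F_1 + 0.5F_2) = (-0.3)²·V(F_1) + (0.5)²·V(F_2) + 2·(-0.3)·(0.5)·Cov(F_1,F_2)
= 0.09·20 + 0.25·12 + -0.3·5.5 = 3.15
SD(-0.3F_1 + 0.5F_2) = √3.15 ≈ 1.7748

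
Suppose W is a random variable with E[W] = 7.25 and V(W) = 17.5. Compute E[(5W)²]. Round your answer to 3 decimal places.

1751.563

E[5W] = 5·7.25 = 36.25
V(5W) = (5)²·17.5 = 437.5
E[(5W)²] = V((5W)) + (E[(5W)])² = 437.5 + (36.25)² = 1751.5625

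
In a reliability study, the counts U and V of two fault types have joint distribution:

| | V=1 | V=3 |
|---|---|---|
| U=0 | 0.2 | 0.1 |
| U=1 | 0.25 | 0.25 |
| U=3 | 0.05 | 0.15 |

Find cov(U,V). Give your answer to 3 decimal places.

E[U] = 1.1,  E[V] = 2
E[UV] = 2.5
cov(U,V) = E[UV] − E[U]E[V] = 2.5 − (1.1)(2) = 0.3

0.300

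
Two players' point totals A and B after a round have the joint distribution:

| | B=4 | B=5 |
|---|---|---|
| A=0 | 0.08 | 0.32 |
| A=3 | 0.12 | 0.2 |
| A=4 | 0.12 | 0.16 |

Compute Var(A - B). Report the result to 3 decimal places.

E[A] = 2.08,  E[B] = 4.68,  E[AB] = 9.56
Var(A) = 7.36 − (2.08)² = 3.0336;  Var(B) = 22.12 − (4.68)² = 0.2176
Cov(A,B) = 9.56 − (2.08)(4.68) = -0.1744
Var(A - B) = (1)²·3.0336 + (-1)²·0.2176 + 2·(1)·(-1)·-0.1744 = 3.6

3.600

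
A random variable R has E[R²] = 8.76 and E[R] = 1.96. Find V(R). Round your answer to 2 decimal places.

V(R) = 8.76 − (1.96)² = 4.9184

4.92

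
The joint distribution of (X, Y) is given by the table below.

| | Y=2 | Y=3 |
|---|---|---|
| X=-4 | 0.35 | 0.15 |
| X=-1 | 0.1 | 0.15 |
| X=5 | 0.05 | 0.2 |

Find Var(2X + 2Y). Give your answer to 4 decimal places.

E[X] = -1,  E[Y] = 2.5,  E[XY] = -1.75
Var(X) = 14.5 − (-1)² = 13.5;  Var(Y) = 6.5 − (2.5)² = 0.25
Cov(X,Y) = -1.75 − (-1)(2.5) = 0.75
Var(2X + 2Y) = (2)²·13.5 + (2)²·0.25 + 2·(2)·(2)·0.75 = 61

61.0000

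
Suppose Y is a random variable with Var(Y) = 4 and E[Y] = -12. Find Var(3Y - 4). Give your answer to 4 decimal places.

36.0000

Var(3Y - 4) = (3)²·Var(Y) = 9·4 = 36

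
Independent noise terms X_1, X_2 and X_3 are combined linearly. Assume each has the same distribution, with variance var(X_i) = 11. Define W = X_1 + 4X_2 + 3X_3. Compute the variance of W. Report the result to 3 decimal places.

286.000

By independence, var(W) = (1)²var(X_1) + (4)²var(X_2) + (3)²var(X_3)
= (1)²·11 + (4)²·11 + (3)²·11 = 286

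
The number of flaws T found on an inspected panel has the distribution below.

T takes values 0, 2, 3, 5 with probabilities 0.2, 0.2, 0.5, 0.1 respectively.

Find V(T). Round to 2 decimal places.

E[T] = (0)(0.2) + (2)(0.2) + (3)(0.5) + (5)(0.1) = 2.4
E[T²] = (0)²(0.2) + (2)²(0.2) + (3)²(0.5) + (5)²(0.1) = 7.8
V(T) = E[T²] − (E[T])² = 7.8 − (2.4)² = 2.04

2.04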